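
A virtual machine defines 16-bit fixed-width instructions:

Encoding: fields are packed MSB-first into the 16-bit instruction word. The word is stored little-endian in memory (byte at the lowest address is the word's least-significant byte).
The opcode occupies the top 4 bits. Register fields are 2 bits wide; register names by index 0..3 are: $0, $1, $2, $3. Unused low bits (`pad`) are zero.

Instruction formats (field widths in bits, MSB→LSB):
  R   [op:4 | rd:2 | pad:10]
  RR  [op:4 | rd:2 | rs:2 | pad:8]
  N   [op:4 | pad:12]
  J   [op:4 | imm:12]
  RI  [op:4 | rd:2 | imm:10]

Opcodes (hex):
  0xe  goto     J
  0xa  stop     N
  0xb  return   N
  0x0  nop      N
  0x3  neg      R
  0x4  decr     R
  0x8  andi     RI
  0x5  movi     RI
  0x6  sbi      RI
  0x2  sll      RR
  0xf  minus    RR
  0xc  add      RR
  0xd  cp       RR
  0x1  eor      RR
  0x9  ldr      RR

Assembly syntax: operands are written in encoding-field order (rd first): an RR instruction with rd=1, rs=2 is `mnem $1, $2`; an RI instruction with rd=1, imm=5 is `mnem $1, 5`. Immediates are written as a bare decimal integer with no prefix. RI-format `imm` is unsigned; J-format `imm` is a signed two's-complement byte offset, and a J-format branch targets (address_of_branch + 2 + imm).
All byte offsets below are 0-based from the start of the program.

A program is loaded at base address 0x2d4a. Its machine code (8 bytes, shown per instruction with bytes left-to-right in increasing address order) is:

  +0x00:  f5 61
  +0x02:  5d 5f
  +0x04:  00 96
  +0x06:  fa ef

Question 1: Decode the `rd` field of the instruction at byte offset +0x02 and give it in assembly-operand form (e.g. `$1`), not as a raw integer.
@+02  little-endian(5d 5f) = 0x5f5d
  opcode bits[15:12]=0x5: movi/RI
  rd@[11:10]=0x3 ⇒ $3
  imm@[9:0]=0x35d ⇒ 861

$3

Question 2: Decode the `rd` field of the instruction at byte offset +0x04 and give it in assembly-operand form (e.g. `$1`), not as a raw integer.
$1

[04] 00 96 → 0x9600
  op=0x9600>>12=0x9 ⇒ ldr (RR)
  [11:10] rd=1 = $1
  [9:8] rs=2 = $2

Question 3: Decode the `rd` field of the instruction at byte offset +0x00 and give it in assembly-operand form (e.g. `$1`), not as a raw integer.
$0

off 0x00: read f5 61 as little → 0x61f5
  op=0x61f5>>12=0x6 ⇒ sbi (RI)
  [11:10] rd=0 = $0
  [9:0] imm=501 = 501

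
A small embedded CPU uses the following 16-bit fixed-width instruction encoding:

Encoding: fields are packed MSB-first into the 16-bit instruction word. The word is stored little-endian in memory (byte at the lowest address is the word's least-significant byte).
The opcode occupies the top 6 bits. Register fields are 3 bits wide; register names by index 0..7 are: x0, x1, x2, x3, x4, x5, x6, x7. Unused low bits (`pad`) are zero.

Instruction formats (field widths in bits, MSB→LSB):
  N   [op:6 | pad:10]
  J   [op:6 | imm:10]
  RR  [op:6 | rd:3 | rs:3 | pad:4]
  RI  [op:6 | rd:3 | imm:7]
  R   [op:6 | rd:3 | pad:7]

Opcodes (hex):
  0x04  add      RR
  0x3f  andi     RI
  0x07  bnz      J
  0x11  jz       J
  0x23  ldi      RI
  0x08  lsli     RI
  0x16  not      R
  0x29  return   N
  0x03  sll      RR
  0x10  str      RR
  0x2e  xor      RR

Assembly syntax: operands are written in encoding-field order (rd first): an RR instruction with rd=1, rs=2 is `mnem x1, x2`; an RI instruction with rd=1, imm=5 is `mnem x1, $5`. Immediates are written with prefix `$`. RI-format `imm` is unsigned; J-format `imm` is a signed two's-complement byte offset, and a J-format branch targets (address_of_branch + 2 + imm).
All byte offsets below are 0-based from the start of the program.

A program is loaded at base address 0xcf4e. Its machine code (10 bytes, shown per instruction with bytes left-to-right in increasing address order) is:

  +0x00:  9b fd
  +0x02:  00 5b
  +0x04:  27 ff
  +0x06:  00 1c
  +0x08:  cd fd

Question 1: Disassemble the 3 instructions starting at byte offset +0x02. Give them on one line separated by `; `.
not x6; andi x6, $39; bnz $0

[02] 00 5b → 0x5b00
  op=0x5b00>>10=0x16 ⇒ not (R)
  [9:7] rd=6 = x6
[04] 27 ff → 0xff27
  op=0xff27>>10=0x3f ⇒ andi (RI)
  [9:7] rd=6 = x6
  [6:0] imm=39 = $39
[06] 00 1c → 0x1c00
  op=0x1c00>>10=0x7 ⇒ bnz (J)
  [9:0] imm=0 = $0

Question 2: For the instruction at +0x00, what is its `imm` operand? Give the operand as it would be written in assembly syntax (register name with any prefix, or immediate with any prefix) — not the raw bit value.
$27

+0x00: 9b fd ⇒ word 0xfd9b (little)
  top 6b → 0x3f → andi [RI]
  rd@[9:7]=0x3 ⇒ x3
  imm@[6:0]=0x1b ⇒ $27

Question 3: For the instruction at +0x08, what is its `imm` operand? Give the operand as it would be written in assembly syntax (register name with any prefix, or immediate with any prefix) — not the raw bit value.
$77

@+08  little-endian(cd fd) = 0xfdcd
  op=0xfdcd>>10=0x3f ⇒ andi (RI)
  [9:7] rd=3 = x3
  [6:0] imm=77 = $77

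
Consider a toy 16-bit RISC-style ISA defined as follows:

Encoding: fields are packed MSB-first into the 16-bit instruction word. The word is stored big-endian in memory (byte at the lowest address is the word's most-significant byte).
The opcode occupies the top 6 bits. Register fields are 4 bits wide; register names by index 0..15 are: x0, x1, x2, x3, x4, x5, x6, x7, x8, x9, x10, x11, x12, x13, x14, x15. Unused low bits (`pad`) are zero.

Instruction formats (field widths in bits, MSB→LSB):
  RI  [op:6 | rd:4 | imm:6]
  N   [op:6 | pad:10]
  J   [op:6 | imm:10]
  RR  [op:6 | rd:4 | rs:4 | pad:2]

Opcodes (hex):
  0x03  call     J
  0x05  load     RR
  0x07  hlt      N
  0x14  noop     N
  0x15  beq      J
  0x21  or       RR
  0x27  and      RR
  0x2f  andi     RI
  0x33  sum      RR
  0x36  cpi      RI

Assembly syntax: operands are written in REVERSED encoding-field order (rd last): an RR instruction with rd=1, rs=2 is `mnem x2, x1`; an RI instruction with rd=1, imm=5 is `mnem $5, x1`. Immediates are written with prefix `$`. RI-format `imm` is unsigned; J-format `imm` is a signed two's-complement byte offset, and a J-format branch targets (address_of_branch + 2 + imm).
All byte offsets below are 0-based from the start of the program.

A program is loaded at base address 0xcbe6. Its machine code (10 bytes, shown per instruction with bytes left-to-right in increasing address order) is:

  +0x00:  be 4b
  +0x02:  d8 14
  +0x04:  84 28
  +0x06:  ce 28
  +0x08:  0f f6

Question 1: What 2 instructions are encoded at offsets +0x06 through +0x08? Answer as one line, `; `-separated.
sum x10, x8; call $-10

@+06  big-endian(ce 28) = 0xce28
  op=0xce28>>10=0x33 ⇒ sum (RR)
  rd: (w>>6)&0xf=0x8 → x8
  rs: (w>>2)&0xf=0xa → x10
@+08  big-endian(0f f6) = 0x0ff6
  op=0x0ff6>>10=0x3 ⇒ call (J)
  imm: (w>>0)&0x3ff=0x3f6 (s10→-10) → $-10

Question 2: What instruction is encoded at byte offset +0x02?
+0x02: d8 14 ⇒ word 0xd814 (big)
  op=0xd814>>10=0x36 ⇒ cpi (RI)
  rd: (w>>6)&0xf=0x0 → x0
  imm: (w>>0)&0x3f=0x14 → $20

cpi $20, x0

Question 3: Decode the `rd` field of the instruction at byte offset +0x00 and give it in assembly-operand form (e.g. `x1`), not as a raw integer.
[00] be 4b → 0xbe4b
  opcode bits[15:10]=0x2f: andi/RI
  [9:6] rd=9 = x9
  [5:0] imm=11 = $11

x9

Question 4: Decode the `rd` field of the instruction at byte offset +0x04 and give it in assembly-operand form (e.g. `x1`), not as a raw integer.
off 0x04: read 84 28 as big → 0x8428
  op=0x8428>>10=0x21 ⇒ or (RR)
  [9:6] rd=0 = x0
  [5:2] rs=10 = x10

x0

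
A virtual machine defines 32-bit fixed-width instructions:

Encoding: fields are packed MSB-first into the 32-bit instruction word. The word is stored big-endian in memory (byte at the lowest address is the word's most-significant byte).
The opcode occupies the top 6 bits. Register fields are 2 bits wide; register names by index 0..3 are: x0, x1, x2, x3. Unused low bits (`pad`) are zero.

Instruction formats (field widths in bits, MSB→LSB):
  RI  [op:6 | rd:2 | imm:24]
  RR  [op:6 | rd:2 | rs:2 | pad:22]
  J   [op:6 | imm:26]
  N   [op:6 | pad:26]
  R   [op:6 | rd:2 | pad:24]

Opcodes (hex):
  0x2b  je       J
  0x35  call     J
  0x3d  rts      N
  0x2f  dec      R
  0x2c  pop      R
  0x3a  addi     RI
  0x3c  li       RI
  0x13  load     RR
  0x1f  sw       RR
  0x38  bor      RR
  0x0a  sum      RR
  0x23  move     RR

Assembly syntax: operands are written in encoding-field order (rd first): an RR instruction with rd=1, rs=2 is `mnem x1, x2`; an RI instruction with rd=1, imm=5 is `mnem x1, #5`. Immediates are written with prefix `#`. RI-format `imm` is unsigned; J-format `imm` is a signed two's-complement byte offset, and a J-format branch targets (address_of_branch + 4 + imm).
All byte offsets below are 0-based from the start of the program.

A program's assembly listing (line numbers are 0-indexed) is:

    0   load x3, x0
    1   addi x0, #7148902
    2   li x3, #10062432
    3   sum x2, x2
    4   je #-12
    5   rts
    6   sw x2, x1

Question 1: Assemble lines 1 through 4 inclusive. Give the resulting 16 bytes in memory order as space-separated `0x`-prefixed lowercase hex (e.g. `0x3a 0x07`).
0xe8 0x6d 0x15 0x66 0xf3 0x99 0x8a 0x60 0x2a 0x80 0x00 0x00 0xaf 0xff 0xff 0xf4

line 1 (addi): pack op=0x3a:6|rd=0:2|imm=7148902:24 = 0xe86d1566; big→ e8 6d 15 66
line 2 (li): pack op=0x3c:6|rd=3:2|imm=10062432:24 = 0xf3998a60; big→ f3 99 8a 60
line 3 (sum): pack op=0xa:6|rd=2:2|rs=2:2|pad=0:22 = 0x2a800000; big→ 2a 80 00 00
line 4 (je): pack op=0x2b:6|imm=-12:26 = 0xaffffff4; big→ af ff ff f4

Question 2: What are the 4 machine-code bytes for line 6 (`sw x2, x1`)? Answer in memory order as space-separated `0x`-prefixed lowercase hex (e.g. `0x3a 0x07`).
line 6 (sw): pack op=0x1f:6|rd=2:2|rs=1:2|pad=0:22 = 0x7e400000; big→ 7e 40 00 00

0x7e 0x40 0x00 0x00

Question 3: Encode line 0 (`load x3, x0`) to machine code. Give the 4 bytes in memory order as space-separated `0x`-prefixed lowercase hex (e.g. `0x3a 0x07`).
0. load fields op=0x13:6|rd=3:2|rs=0:2|pad=0:22 → word 4f000000h → 4f 00 00 00

0x4f 0x00 0x00 0x00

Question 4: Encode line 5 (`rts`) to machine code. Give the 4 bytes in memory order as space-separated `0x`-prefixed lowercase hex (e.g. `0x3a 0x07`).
5. rts fields op=0x3d:6|pad=0:26 → word f4000000h → f4 00 00 00

0xf4 0x00 0x00 0x00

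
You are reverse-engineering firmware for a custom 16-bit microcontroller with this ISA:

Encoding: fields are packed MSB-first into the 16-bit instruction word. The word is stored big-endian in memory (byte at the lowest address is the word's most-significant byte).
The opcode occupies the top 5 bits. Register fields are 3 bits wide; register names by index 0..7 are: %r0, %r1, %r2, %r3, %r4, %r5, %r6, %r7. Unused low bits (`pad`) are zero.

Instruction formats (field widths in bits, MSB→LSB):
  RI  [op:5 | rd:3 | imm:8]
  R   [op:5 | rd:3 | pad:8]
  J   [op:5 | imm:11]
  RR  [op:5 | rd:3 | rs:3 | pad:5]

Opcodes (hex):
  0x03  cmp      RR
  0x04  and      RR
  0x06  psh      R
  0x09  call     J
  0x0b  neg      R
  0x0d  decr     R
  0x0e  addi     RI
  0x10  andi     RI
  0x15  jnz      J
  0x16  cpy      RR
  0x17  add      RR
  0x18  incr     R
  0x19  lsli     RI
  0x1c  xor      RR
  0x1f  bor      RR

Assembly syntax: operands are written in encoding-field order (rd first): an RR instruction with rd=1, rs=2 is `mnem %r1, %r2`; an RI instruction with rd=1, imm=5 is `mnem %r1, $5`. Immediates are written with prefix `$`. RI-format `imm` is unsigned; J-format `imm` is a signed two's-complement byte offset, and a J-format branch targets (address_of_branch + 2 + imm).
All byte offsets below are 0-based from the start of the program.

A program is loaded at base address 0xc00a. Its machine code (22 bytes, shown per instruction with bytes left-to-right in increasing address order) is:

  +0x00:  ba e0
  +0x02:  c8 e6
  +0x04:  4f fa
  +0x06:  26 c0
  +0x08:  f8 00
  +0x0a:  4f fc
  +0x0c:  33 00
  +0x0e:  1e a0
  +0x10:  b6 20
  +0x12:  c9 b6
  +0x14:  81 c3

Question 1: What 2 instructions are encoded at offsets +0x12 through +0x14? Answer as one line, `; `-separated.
@+12  big-endian(c9 b6) = 0xc9b6
  top 5b → 0x19 → lsli [RI]
  rd@[10:8]=0x1 ⇒ %r1
  imm@[7:0]=0xb6 ⇒ $182
@+14  big-endian(81 c3) = 0x81c3
  top 5b → 0x10 → andi [RI]
  rd@[10:8]=0x1 ⇒ %r1
  imm@[7:0]=0xc3 ⇒ $195

lsli %r1, $182; andi %r1, $195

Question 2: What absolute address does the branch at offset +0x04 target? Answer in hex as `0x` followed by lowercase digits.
0xc00a

[04] 4f fa → 0x4ffa
  op=0x4ffa>>11=0x9 ⇒ call (J)
  imm: (w>>0)&0x7ff=0x7fa (s11→-6) → $-6
  target = base 0xc00a + off 0x04 + 2 + imm -6 = 0xc00a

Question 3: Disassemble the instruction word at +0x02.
[02] c8 e6 → 0xc8e6
  op=0xc8e6>>11=0x19 ⇒ lsli (RI)
  rd: (w>>8)&0x7=0x0 → %r0
  imm: (w>>0)&0xff=0xe6 → $230

lsli %r0, $230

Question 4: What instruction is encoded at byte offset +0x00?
+0x00: ba e0 ⇒ word 0xbae0 (big)
  top 5b → 0x17 → add [RR]
  rd@[10:8]=0x2 ⇒ %r2
  rs@[7:5]=0x7 ⇒ %r7

add %r2, %r7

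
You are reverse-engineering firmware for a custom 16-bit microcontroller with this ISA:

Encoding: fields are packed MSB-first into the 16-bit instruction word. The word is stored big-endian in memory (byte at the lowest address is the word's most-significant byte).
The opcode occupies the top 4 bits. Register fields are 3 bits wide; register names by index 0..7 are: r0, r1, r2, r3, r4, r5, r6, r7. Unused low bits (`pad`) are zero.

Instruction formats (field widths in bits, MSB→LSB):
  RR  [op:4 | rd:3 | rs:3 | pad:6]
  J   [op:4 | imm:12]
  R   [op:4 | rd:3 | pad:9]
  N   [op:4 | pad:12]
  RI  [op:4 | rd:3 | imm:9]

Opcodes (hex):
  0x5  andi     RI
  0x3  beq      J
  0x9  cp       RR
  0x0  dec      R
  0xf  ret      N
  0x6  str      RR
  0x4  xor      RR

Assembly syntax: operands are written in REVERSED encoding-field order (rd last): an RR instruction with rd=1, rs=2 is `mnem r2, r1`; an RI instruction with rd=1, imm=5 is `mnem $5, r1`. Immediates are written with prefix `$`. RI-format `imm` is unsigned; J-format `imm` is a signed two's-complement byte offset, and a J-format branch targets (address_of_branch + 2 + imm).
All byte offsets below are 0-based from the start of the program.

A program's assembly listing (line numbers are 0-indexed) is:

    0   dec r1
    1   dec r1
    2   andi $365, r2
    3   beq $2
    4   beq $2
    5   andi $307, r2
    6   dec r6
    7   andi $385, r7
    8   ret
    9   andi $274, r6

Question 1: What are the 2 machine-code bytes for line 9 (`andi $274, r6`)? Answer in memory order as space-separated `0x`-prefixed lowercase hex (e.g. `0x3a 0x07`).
line 9 (andi): pack op=0x5:4|rd=6:3|imm=274:9 = 0x5d12; big→ 5d 12

0x5d 0x12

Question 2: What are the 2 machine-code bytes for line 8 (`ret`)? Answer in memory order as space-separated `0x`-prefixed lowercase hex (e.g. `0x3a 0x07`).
line 8 (ret): pack op=0xf:4|pad=0:12 = 0xf000; big→ f0 00

0xf0 0x00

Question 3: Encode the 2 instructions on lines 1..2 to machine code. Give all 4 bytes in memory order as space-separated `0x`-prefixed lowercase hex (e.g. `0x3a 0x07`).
line 1 (dec): pack op=0x0:4|rd=1:3|pad=0:9 = 0x0200; big→ 02 00
line 2 (andi): pack op=0x5:4|rd=2:3|imm=365:9 = 0x556d; big→ 55 6d

0x02 0x00 0x55 0x6d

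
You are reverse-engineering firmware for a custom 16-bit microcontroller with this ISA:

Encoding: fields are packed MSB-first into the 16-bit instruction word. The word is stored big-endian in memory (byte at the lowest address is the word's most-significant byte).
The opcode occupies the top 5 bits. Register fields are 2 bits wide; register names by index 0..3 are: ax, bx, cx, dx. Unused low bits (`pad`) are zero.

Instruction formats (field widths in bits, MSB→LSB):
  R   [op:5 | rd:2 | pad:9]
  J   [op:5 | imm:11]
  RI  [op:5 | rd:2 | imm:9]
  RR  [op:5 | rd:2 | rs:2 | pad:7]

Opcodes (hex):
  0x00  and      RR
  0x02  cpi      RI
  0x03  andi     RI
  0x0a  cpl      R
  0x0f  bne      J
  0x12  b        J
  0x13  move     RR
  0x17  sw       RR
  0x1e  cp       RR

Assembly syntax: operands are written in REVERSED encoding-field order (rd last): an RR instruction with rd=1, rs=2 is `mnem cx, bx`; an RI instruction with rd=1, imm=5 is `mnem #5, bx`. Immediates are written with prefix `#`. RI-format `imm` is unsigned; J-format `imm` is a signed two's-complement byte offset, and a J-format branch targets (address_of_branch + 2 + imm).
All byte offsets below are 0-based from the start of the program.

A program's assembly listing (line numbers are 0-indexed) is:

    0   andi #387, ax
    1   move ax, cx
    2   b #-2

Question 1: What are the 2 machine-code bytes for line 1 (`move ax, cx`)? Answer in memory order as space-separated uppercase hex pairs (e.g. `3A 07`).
1. move fields op=0x13:5|rd=2:2|rs=0:2|pad=0:7 → word 9c00h → 9c 00

9C 00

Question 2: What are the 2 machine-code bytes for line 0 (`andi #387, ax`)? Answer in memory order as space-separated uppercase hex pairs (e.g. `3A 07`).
0. andi fields op=0x3:5|rd=0:2|imm=387:9 → word 1983h → 19 83

19 83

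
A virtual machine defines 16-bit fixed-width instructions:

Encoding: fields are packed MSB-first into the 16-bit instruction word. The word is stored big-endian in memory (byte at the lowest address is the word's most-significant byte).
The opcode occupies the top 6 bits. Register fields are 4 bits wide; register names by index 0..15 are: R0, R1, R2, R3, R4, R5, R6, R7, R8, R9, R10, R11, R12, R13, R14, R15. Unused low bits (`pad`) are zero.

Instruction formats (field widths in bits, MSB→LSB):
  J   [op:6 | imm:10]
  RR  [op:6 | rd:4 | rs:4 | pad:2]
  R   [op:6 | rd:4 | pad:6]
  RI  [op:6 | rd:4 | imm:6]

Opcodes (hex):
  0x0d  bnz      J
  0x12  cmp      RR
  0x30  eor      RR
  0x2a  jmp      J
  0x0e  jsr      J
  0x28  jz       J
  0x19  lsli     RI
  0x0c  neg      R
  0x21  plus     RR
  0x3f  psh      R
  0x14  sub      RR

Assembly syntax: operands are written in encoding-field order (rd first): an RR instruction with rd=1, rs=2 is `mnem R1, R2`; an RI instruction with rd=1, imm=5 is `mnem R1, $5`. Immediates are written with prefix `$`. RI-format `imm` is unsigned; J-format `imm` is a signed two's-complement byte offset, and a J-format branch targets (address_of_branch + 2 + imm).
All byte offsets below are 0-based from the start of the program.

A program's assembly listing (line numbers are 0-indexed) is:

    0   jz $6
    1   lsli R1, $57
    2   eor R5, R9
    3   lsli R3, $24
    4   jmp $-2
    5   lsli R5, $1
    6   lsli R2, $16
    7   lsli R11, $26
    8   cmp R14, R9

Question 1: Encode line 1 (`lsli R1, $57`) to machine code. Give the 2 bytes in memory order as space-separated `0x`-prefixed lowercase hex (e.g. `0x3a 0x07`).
0x64 0x79

line 1 (lsli): pack op=0x19:6|rd=1:4|imm=57:6 = 0x6479; big→ 64 79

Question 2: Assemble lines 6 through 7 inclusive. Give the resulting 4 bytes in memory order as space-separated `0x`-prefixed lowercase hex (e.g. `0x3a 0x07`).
0x64 0x90 0x66 0xda

line 6 (lsli): pack op=0x19:6|rd=2:4|imm=16:6 = 0x6490; big→ 64 90
line 7 (lsli): pack op=0x19:6|rd=11:4|imm=26:6 = 0x66da; big→ 66 da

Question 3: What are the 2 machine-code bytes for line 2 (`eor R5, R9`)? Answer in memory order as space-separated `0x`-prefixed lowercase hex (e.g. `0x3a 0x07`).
0xc1 0x64

L2: eor op=0x30:6|rd=5:4|rs=9:4|pad=0:2 ⇒ 0xc164 ⇒ big c1 64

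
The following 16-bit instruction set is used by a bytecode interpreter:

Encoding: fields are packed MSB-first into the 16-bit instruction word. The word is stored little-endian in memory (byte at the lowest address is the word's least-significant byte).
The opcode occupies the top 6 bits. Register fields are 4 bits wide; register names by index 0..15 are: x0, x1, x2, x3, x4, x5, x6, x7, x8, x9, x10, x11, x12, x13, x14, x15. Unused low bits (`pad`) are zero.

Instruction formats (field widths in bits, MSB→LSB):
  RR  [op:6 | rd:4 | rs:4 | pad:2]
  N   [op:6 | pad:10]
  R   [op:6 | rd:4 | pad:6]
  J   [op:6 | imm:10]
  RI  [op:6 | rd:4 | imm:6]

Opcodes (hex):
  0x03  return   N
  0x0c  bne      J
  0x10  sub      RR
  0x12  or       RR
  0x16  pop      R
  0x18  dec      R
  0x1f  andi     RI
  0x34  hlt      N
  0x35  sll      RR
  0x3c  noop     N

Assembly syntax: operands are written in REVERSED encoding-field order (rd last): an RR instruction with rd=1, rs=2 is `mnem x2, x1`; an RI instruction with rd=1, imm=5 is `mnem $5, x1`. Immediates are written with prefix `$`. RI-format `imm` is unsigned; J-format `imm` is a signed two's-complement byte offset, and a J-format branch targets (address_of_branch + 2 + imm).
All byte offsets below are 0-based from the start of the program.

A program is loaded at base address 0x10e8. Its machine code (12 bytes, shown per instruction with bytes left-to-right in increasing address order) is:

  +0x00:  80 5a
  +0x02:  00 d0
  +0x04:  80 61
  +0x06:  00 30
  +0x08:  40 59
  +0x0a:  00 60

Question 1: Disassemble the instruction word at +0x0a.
off 0x0a: read 00 60 as little → 0x6000
  op=0x6000>>10=0x18 ⇒ dec (R)
  [9:6] rd=0 = x0

dec x0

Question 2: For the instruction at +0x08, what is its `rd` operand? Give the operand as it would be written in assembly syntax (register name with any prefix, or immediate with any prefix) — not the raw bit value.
x5

off 0x08: read 40 59 as little → 0x5940
  top 6b → 0x16 → pop [R]
  rd@[9:6]=0x5 ⇒ x5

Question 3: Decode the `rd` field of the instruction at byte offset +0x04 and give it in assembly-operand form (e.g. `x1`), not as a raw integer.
off 0x04: read 80 61 as little → 0x6180
  op=0x6180>>10=0x18 ⇒ dec (R)
  rd: (w>>6)&0xf=0x6 → x6

x6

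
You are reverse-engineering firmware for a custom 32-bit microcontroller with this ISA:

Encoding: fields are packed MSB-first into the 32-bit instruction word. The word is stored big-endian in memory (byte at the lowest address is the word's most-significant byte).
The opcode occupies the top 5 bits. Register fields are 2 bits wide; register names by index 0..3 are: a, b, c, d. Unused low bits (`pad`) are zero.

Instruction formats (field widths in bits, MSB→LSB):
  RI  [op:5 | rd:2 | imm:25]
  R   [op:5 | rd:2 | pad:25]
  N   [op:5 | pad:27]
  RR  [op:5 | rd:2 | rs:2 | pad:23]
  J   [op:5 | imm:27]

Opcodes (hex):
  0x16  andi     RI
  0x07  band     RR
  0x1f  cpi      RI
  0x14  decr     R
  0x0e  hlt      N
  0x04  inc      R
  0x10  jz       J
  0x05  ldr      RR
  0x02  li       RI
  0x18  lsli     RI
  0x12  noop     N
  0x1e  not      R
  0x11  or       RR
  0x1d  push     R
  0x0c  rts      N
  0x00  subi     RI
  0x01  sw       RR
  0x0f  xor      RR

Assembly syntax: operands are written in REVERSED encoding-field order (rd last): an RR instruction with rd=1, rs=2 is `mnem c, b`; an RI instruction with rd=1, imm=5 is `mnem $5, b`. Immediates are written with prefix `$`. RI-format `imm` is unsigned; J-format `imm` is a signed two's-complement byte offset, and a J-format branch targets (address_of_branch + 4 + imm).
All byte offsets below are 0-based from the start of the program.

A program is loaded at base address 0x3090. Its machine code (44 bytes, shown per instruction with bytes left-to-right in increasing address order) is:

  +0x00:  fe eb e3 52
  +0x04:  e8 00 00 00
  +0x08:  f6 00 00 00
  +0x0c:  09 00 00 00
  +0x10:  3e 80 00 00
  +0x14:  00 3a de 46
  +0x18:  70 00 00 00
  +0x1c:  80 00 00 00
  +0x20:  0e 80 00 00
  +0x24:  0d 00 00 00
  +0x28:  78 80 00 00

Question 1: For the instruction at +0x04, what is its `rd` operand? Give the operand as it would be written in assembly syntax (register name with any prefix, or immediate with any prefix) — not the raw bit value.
a

+0x04: e8 00 00 00 ⇒ word 0xe8000000 (big)
  top 5b → 0x1d → push [R]
  rd@[26:25]=0x0 ⇒ a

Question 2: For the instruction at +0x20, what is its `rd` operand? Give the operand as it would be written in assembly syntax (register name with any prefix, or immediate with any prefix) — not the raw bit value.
d

@+20  big-endian(0e 80 00 00) = 0x0e800000
  op=0x0e800000>>27=0x1 ⇒ sw (RR)
  [26:25] rd=3 = d
  [24:23] rs=1 = b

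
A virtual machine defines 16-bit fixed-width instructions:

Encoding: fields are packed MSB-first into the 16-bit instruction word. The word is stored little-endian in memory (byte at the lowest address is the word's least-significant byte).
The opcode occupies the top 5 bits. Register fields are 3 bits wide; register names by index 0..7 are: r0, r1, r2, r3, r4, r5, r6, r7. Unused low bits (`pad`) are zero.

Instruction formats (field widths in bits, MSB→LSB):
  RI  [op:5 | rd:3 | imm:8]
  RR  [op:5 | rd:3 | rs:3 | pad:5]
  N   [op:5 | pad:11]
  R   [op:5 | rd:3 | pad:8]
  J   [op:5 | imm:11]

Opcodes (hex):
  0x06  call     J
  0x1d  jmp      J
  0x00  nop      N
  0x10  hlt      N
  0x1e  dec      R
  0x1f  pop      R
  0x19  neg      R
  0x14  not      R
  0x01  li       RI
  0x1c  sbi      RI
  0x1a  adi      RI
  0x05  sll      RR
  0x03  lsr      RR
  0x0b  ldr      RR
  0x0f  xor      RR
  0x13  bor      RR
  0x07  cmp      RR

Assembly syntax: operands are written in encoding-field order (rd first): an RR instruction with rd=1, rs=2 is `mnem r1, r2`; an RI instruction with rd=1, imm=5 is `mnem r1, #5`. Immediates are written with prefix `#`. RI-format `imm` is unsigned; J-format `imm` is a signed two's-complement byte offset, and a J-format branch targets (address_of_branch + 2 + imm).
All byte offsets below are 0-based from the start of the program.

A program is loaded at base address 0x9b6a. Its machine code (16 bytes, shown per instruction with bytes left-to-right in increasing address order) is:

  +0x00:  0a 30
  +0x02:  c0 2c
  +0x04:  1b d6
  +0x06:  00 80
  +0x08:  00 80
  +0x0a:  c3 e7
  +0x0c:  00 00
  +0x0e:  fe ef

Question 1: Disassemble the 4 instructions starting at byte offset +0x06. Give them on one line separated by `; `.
off 0x06: read 00 80 as little → 0x8000
  opcode bits[15:11]=0x10: hlt/N
off 0x08: read 00 80 as little → 0x8000
  opcode bits[15:11]=0x10: hlt/N
off 0x0a: read c3 e7 as little → 0xe7c3
  opcode bits[15:11]=0x1c: sbi/RI
  rd@[10:8]=0x7 ⇒ r7
  imm@[7:0]=0xc3 ⇒ #195
off 0x0c: read 00 00 as little → 0x0000
  opcode bits[15:11]=0x0: nop/N

hlt; hlt; sbi r7, #195; nop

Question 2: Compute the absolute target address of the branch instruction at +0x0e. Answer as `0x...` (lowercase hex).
0x9b78

@+0e  little-endian(fe ef) = 0xeffe
  top 5b → 0x1d → jmp [J]
  imm: (w>>0)&0x7ff=0x7fe (s11→-2) → #-2
  target = base 0x9b6a + off 0x0e + 2 + imm -2 = 0x9b78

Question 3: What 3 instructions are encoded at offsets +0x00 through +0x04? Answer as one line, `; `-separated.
@+00  little-endian(0a 30) = 0x300a
  opcode bits[15:11]=0x6: call/J
  imm@[10:0]=0xa ⇒ #10
@+02  little-endian(c0 2c) = 0x2cc0
  opcode bits[15:11]=0x5: sll/RR
  rd@[10:8]=0x4 ⇒ r4
  rs@[7:5]=0x6 ⇒ r6
@+04  little-endian(1b d6) = 0xd61b
  opcode bits[15:11]=0x1a: adi/RI
  rd@[10:8]=0x6 ⇒ r6
  imm@[7:0]=0x1b ⇒ #27

call #10; sll r4, r6; adi r6, #27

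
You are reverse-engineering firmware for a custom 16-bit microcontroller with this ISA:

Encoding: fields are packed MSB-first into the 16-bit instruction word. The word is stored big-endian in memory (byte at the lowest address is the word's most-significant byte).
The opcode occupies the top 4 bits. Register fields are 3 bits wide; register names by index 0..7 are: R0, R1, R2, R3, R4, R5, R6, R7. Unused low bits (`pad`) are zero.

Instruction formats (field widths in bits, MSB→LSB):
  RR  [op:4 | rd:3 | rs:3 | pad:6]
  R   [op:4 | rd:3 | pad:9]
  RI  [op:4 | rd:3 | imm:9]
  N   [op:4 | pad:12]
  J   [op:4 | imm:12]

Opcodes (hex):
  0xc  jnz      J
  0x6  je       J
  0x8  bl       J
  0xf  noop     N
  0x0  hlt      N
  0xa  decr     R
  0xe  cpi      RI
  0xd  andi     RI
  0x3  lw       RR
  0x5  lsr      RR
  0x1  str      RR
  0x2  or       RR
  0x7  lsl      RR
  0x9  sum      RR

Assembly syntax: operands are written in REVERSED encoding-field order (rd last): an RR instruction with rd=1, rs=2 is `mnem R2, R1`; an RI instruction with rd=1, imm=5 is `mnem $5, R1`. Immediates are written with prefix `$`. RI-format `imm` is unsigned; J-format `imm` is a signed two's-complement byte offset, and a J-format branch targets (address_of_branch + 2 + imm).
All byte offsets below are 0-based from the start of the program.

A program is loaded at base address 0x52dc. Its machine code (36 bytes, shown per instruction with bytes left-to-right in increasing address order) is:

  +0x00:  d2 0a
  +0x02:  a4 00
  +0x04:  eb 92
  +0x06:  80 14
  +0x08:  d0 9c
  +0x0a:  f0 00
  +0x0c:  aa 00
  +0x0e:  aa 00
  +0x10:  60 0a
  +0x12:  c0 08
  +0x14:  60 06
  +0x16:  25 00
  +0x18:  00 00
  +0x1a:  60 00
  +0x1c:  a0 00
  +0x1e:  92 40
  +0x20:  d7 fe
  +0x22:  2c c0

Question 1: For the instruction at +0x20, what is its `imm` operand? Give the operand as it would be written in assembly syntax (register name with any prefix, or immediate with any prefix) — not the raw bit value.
+0x20: d7 fe ⇒ word 0xd7fe (big)
  top 4b → 0xd → andi [RI]
  [11:9] rd=3 = R3
  [8:0] imm=510 = $510

$510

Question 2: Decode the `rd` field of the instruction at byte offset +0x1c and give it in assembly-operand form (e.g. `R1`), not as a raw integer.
+0x1c: a0 00 ⇒ word 0xa000 (big)
  op=0xa000>>12=0xa ⇒ decr (R)
  rd@[11:9]=0x0 ⇒ R0

R0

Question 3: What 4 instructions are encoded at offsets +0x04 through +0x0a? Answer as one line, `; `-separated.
cpi $402, R5; bl $20; andi $156, R0; noop

+0x04: eb 92 ⇒ word 0xeb92 (big)
  op=0xeb92>>12=0xe ⇒ cpi (RI)
  rd@[11:9]=0x5 ⇒ R5
  imm@[8:0]=0x192 ⇒ $402
+0x06: 80 14 ⇒ word 0x8014 (big)
  op=0x8014>>12=0x8 ⇒ bl (J)
  imm@[11:0]=0x14 ⇒ $20
+0x08: d0 9c ⇒ word 0xd09c (big)
  op=0xd09c>>12=0xd ⇒ andi (RI)
  rd@[11:9]=0x0 ⇒ R0
  imm@[8:0]=0x9c ⇒ $156
+0x0a: f0 00 ⇒ word 0xf000 (big)
  op=0xf000>>12=0xf ⇒ noop (N)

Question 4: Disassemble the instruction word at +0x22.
or R3, R6

@+22  big-endian(2c c0) = 0x2cc0
  op=0x2cc0>>12=0x2 ⇒ or (RR)
  rd: (w>>9)&0x7=0x6 → R6
  rs: (w>>6)&0x7=0x3 → R3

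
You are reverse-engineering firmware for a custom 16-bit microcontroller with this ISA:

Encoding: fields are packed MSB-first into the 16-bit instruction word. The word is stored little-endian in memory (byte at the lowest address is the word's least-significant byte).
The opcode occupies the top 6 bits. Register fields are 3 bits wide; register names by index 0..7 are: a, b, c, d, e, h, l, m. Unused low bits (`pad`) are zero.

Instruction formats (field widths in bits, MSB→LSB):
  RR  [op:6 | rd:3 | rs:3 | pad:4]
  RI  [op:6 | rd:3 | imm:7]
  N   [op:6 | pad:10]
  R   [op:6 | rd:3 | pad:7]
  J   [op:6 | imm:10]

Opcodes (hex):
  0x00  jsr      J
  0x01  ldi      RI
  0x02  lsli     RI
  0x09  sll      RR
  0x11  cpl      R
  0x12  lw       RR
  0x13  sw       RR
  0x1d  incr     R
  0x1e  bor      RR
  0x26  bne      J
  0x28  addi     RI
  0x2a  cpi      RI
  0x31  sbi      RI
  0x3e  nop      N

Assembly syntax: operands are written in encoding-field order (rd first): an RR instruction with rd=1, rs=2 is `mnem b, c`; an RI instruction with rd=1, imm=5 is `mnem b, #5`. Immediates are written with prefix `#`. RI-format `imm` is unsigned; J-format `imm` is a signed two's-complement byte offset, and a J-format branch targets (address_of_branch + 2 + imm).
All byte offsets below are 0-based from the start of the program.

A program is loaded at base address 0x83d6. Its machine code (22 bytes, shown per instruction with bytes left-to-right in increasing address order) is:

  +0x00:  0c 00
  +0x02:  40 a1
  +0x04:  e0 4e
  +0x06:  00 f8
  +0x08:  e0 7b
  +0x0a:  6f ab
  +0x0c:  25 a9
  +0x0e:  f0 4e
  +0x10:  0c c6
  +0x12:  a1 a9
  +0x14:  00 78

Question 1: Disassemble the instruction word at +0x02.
addi c, #64

@+02  little-endian(40 a1) = 0xa140
  op=0xa140>>10=0x28 ⇒ addi (RI)
  [9:7] rd=2 = c
  [6:0] imm=64 = #64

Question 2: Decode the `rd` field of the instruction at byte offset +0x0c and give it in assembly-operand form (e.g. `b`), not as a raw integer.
off 0x0c: read 25 a9 as little → 0xa925
  opcode bits[15:10]=0x2a: cpi/RI
  rd@[9:7]=0x2 ⇒ c
  imm@[6:0]=0x25 ⇒ #37

c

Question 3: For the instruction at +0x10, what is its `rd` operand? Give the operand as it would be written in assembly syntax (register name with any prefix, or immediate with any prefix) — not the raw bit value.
e

+0x10: 0c c6 ⇒ word 0xc60c (little)
  op=0xc60c>>10=0x31 ⇒ sbi (RI)
  [9:7] rd=4 = e
  [6:0] imm=12 = #12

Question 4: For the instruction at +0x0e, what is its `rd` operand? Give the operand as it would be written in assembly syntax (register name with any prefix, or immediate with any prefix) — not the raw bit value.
h

+0x0e: f0 4e ⇒ word 0x4ef0 (little)
  op=0x4ef0>>10=0x13 ⇒ sw (RR)
  rd@[9:7]=0x5 ⇒ h
  rs@[6:4]=0x7 ⇒ m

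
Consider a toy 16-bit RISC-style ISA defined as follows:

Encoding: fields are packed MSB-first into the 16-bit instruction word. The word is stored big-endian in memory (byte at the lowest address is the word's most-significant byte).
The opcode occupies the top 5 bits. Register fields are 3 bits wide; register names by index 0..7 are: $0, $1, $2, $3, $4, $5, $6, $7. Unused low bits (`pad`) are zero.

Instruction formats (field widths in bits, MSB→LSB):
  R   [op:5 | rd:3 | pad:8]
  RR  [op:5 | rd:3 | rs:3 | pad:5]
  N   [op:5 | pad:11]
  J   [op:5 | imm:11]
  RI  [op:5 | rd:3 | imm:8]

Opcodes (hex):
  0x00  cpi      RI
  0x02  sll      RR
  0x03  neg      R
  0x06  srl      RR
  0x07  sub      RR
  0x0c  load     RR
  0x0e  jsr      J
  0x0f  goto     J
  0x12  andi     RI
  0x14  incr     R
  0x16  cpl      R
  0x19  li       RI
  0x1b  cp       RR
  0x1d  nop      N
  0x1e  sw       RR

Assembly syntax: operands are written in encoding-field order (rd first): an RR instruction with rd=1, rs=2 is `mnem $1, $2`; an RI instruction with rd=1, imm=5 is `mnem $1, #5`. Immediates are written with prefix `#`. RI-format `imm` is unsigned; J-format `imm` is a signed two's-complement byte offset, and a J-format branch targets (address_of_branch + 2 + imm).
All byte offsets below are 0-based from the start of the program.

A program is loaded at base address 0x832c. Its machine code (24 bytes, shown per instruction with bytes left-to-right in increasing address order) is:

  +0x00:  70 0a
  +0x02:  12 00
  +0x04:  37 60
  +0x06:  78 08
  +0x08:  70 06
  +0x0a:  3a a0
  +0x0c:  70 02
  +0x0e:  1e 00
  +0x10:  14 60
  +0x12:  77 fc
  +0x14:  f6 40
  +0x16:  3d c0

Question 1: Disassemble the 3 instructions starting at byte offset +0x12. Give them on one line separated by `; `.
jsr #-4; sw $6, $2; sub $5, $6

off 0x12: read 77 fc as big → 0x77fc
  op=0x77fc>>11=0xe ⇒ jsr (J)
  imm@[10:0]=0x7fc (s11→-4) ⇒ #-4
off 0x14: read f6 40 as big → 0xf640
  op=0xf640>>11=0x1e ⇒ sw (RR)
  rd@[10:8]=0x6 ⇒ $6
  rs@[7:5]=0x2 ⇒ $2
off 0x16: read 3d c0 as big → 0x3dc0
  op=0x3dc0>>11=0x7 ⇒ sub (RR)
  rd@[10:8]=0x5 ⇒ $5
  rs@[7:5]=0x6 ⇒ $6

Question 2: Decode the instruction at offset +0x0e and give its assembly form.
neg $6

[0e] 1e 00 → 0x1e00
  top 5b → 0x3 → neg [R]
  rd@[10:8]=0x6 ⇒ $6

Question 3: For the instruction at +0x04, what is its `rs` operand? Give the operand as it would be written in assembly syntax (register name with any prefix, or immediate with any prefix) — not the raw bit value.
$3

off 0x04: read 37 60 as big → 0x3760
  top 5b → 0x6 → srl [RR]
  rd@[10:8]=0x7 ⇒ $7
  rs@[7:5]=0x3 ⇒ $3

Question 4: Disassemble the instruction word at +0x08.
jsr #6

off 0x08: read 70 06 as big → 0x7006
  top 5b → 0xe → jsr [J]
  [10:0] imm=6 = #6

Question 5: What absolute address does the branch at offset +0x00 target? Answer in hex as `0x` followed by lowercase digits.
+0x00: 70 0a ⇒ word 0x700a (big)
  op=0x700a>>11=0xe ⇒ jsr (J)
  imm: (w>>0)&0x7ff=0xa → #10
  target = base 0x832c + off 0x00 + 2 + imm 10 = 0x8338

0x8338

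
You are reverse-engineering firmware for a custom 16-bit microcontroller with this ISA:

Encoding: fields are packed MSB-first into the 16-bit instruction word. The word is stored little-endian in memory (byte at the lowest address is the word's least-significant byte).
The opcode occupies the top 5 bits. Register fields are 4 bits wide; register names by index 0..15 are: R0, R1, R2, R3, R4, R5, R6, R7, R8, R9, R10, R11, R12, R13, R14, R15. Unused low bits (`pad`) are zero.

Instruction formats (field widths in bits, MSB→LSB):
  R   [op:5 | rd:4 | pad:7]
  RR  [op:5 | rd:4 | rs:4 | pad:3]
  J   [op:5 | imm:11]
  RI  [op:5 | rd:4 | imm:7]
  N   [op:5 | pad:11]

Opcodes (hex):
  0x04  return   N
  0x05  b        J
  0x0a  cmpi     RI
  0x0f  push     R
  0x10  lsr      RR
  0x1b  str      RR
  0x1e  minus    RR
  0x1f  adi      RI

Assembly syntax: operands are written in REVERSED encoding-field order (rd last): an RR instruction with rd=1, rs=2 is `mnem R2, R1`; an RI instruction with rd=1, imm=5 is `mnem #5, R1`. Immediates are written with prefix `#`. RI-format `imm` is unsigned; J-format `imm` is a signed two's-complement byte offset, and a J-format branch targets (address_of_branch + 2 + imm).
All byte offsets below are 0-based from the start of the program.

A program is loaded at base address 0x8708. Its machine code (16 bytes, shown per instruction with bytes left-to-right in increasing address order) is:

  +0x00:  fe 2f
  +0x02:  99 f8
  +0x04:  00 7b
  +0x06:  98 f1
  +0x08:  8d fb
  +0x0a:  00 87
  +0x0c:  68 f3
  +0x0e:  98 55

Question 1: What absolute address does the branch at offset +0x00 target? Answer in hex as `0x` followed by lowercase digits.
off 0x00: read fe 2f as little → 0x2ffe
  op=0x2ffe>>11=0x5 ⇒ b (J)
  [10:0] imm=2046 (s11→-2) = #-2
  target = base 0x8708 + off 0x00 + 2 + imm -2 = 0x8708

0x8708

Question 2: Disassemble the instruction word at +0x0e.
off 0x0e: read 98 55 as little → 0x5598
  op=0x5598>>11=0xa ⇒ cmpi (RI)
  rd: (w>>7)&0xf=0xb → R11
  imm: (w>>0)&0x7f=0x18 → #24

cmpi #24, R11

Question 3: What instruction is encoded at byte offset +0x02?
[02] 99 f8 → 0xf899
  op=0xf899>>11=0x1f ⇒ adi (RI)
  rd: (w>>7)&0xf=0x1 → R1
  imm: (w>>0)&0x7f=0x19 → #25

adi #25, R1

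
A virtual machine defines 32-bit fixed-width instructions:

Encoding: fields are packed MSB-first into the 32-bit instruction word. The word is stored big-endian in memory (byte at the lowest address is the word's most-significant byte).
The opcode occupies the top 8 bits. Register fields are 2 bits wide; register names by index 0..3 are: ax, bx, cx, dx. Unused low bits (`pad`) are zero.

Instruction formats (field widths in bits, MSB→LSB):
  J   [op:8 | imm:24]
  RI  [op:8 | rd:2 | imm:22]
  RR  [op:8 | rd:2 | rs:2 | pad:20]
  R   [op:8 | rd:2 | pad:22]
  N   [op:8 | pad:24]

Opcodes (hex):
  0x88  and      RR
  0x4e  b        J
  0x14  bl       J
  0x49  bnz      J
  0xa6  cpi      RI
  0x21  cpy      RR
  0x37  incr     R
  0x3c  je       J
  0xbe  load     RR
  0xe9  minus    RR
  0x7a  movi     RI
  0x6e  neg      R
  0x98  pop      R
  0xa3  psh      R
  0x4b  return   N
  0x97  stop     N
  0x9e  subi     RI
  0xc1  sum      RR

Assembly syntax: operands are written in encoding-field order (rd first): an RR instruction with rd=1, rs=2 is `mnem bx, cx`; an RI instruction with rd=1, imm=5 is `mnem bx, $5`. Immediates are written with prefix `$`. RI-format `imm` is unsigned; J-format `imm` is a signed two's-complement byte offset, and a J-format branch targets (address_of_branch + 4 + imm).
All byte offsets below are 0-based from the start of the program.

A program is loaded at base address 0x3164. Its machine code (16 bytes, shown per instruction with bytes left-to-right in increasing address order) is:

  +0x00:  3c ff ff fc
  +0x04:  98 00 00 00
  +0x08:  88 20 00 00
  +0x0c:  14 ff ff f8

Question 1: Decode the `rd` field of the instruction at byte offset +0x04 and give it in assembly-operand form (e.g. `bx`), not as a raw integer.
ax

[04] 98 00 00 00 → 0x98000000
  opcode bits[31:24]=0x98: pop/R
  rd@[23:22]=0x0 ⇒ ax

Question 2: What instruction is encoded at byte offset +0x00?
off 0x00: read 3c ff ff fc as big → 0x3cfffffc
  top 8b → 0x3c → je [J]
  imm: (w>>0)&0xffffff=0xfffffc (s24→-4) → $-4

je $-4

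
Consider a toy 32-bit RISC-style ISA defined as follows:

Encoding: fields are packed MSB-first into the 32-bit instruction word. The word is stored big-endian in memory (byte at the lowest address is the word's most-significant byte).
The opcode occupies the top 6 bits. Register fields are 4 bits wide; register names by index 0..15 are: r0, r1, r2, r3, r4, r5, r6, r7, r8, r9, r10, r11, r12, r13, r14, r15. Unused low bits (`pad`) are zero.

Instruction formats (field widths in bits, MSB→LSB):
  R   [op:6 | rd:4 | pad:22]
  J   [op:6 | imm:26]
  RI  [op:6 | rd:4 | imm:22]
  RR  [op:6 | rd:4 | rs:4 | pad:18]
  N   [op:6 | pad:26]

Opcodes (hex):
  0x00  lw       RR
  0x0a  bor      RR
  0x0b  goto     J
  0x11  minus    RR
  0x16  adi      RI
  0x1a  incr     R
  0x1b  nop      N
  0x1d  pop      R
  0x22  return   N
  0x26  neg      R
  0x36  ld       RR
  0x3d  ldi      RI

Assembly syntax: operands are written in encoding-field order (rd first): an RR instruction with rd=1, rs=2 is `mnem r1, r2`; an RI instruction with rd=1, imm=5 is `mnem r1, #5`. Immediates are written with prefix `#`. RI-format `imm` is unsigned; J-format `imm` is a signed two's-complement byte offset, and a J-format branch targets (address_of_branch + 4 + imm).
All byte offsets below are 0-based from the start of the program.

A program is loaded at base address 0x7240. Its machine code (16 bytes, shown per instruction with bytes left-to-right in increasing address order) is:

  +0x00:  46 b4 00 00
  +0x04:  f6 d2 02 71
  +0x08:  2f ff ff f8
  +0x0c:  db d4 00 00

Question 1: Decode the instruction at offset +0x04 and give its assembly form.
+0x04: f6 d2 02 71 ⇒ word 0xf6d20271 (big)
  op=0xf6d20271>>26=0x3d ⇒ ldi (RI)
  rd: (w>>22)&0xf=0xb → r11
  imm: (w>>0)&0x3fffff=0x120271 → #1180273

ldi r11, #1180273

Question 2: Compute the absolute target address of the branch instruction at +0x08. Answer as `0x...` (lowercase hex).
0x7244

+0x08: 2f ff ff f8 ⇒ word 0x2ffffff8 (big)
  op=0x2ffffff8>>26=0xb ⇒ goto (J)
  imm: (w>>0)&0x3ffffff=0x3fffff8 (s26→-8) → #-8
  target = base 0x7240 + off 0x08 + 4 + imm -8 = 0x7244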